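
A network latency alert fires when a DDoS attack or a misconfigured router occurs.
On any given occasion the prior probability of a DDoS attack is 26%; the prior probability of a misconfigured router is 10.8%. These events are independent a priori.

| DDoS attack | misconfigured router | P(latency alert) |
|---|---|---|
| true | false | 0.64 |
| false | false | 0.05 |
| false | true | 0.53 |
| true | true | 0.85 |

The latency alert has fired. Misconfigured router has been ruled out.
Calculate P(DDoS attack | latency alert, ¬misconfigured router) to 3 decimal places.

P(DDoS attack | latency alert, ¬misconfigured router) ≈ 0.818

By total probability over both values of DDoS attack:
  P(latency alert | ¬misconfigured router) = 0.05*0.74 + 0.64*0.26
        = 0.037000 + 0.166400 = 0.203400
Keeping only the DDoS attack-present terms gives 0.166400, so
  P(DDoS attack | latency alert, ¬misconfigured router) = 0.166400 / 0.203400 ≈ 0.818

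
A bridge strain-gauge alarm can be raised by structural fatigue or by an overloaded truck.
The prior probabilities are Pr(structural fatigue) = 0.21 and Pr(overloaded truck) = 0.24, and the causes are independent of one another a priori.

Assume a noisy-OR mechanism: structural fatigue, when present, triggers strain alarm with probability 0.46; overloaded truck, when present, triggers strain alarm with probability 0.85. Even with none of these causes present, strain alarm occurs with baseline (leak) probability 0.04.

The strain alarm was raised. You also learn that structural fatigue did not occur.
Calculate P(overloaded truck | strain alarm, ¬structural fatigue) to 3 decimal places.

P(overloaded truck | strain alarm, ¬structural fatigue) ≈ 0.871

Under noisy-OR, P(strain alarm | causes) = 1 − (1−0.04)·∏(1−qᵢ) over the active causes.
Weight on overloaded truck=true, given the evidence: 0.856·0.24 = 0.205440
Normalizer over all consistent configurations: 0.04·0.76 + 0.856·0.24 = 0.235840
Posterior = 0.205440 / 0.235840 ≈ 0.871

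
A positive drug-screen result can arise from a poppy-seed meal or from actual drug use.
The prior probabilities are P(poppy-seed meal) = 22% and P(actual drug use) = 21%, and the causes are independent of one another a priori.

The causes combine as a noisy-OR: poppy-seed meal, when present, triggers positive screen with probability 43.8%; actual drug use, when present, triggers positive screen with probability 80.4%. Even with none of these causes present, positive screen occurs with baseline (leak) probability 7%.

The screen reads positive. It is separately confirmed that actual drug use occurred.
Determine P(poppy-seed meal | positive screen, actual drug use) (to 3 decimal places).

Under noisy-OR, P(positive screen | causes) = 1 − (1−0.07)·∏(1−qᵢ) over the active causes.
Weight on poppy-seed meal=true, given the evidence: 0.897559*0.22 = 0.197463
The normalizing constant is 0.81772*0.78 + 0.897559*0.22 = 0.835285
Posterior = 0.197463 / 0.835285 ≈ 0.236

P(poppy-seed meal | positive screen, actual drug use) ≈ 0.236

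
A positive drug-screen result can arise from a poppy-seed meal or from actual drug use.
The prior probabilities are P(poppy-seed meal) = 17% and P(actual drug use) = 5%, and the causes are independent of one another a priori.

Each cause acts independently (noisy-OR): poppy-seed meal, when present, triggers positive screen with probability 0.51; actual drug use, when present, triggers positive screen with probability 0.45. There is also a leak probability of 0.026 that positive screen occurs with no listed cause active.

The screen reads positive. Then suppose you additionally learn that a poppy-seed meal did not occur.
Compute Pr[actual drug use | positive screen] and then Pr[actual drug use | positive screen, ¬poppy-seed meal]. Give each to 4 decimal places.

Under noisy-OR, P(positive screen | causes) = 1 − (1−0.026)·∏(1−qᵢ) over the active causes.
P(positive screen) = 0.026·0.83·0.95 + 0.4643·0.83·0.05 + 0.52274·0.17·0.95 + 0.737507·0.17·0.05 = 0.020501 + 0.019268 + 0.084423 + 0.006269 = 0.130461
Of this, 0.025537 comes from 0.019268 + 0.006269 (the actual drug use=true cases).
P(actual drug use | positive screen) = 0.025537 / 0.130461 ≈ 0.1957

Now also conditioning on poppy-seed meal≠true:
Enumerate both values of actual drug use and weight by the priors:
  P(positive screen | ¬poppy-seed meal) = 0.026*0.95 + 0.4643*0.05
        = 0.024700 + 0.023215 = 0.047915
Configurations with actual drug use contribute 0.023215, so
  P(actual drug use | positive screen, ¬poppy-seed meal) = 0.023215 / 0.047915 ≈ 0.4845

Pr[actual drug use | positive screen] ≈ 0.1957; Pr[actual drug use | positive screen, ¬poppy-seed meal] ≈ 0.4845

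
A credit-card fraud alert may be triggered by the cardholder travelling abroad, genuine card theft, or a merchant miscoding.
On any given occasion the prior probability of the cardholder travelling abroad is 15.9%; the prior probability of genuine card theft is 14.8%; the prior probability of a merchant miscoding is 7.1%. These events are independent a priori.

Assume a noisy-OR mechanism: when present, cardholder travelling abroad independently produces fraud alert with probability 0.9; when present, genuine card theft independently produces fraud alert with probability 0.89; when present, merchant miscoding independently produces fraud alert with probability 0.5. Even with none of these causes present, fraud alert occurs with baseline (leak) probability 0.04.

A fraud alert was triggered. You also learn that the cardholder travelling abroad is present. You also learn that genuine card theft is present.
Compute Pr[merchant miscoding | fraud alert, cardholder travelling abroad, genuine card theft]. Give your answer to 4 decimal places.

Under noisy-OR, P(fraud alert | causes) = 1 − (1−0.04)·∏(1−qᵢ) over the active causes.
P(fraud alert | cardholder travelling abroad, genuine card theft) = 0.98944·0.929 + 0.99472·0.071 = 0.919190 + 0.070625 = 0.989815
Of this, 0.070625 comes from 0.99472·0.071 (the merchant miscoding=true cases).
So P(merchant miscoding | fraud alert, cardholder travelling abroad, genuine card theft) = 0.070625/0.989815 ≈ 0.0714.

Pr[merchant miscoding | fraud alert, cardholder travelling abroad, genuine card theft] ≈ 0.0714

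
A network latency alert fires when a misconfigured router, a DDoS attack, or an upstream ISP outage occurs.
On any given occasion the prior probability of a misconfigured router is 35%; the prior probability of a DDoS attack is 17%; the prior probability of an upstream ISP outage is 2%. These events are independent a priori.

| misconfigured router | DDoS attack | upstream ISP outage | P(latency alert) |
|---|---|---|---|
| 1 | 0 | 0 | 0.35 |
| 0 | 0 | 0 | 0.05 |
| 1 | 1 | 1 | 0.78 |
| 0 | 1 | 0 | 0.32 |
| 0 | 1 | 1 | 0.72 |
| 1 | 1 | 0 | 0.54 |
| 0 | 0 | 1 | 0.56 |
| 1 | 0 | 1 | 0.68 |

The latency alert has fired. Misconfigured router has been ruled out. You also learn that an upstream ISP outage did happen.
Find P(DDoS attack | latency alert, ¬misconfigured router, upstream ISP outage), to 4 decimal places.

P(DDoS attack | latency alert, ¬misconfigured router, upstream ISP outage) ≈ 0.2084

P(latency alert | ¬misconfigured router, upstream ISP outage) = 0.56*0.83 + 0.72*0.17 = 0.464800 + 0.122400 = 0.587200
Of this, 0.122400 comes from 0.72*0.17 (the DDoS attack=true cases).
P(DDoS attack | latency alert, ¬misconfigured router, upstream ISP outage) = 0.122400 / 0.587200 ≈ 0.2084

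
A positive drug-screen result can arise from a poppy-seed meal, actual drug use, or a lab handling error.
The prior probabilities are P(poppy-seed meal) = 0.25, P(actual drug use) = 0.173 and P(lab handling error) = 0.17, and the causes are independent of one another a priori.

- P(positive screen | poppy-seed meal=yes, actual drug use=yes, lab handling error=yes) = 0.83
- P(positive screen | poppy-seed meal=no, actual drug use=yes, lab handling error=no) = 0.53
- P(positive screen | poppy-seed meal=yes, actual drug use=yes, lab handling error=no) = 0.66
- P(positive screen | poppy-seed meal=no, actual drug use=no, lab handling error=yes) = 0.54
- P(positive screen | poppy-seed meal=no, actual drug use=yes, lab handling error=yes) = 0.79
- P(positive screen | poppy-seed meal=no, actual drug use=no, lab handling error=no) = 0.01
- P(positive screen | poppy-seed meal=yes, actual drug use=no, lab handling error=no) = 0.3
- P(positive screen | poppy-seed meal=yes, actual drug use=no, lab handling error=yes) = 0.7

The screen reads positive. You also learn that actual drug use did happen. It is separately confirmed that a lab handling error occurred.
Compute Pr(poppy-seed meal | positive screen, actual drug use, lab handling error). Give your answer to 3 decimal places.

Pr(poppy-seed meal | positive screen, actual drug use, lab handling error) ≈ 0.259

By total probability over both values of poppy-seed meal:
  P(positive screen | actual drug use, lab handling error) = 0.79·0.75 + 0.83·0.25
        = 0.592500 + 0.207500 = 0.800000
The terms with poppy-seed meal present sum to 0.207500, so
  P(poppy-seed meal | positive screen, actual drug use, lab handling error) = 0.207500 / 0.800000 ≈ 0.259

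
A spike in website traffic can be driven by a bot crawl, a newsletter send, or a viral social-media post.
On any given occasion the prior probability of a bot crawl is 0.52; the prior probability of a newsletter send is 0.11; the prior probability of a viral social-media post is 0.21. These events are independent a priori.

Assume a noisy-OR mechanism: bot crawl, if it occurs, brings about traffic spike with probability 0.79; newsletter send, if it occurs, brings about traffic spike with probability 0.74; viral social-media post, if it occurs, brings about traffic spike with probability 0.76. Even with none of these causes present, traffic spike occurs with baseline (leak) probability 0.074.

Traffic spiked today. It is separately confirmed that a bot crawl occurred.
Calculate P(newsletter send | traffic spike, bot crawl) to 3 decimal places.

Under noisy-OR, P(traffic spike | causes) = 1 − (1−0.074)·∏(1−qᵢ) over the active causes.
Numerator (weight on configurations with newsletter send): 0.082506 + 0.022820 = 0.105326
Normalizer over all consistent configurations: 0.80554·0.89·0.79 + 0.95333·0.89·0.21 + 0.94944·0.11·0.79 + 0.987866·0.11·0.21 = 0.849878
P(newsletter send | traffic spike, bot crawl) = 0.105326/0.849878 ≈ 0.124

P(newsletter send | traffic spike, bot crawl) ≈ 0.124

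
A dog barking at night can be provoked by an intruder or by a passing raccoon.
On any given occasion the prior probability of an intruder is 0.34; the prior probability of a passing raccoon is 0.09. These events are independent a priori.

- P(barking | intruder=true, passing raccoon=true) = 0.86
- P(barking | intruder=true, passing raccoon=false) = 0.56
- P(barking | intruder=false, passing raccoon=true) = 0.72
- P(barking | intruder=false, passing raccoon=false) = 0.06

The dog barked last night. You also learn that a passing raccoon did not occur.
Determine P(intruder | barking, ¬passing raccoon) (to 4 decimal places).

Sum P(barking|·) weighted by the priors over both values of intruder:
  P(barking | ¬passing raccoon) = 0.06·0.66 + 0.56·0.34
        = 0.039600 + 0.190400 = 0.230000
The terms with intruder present sum to 0.190400, so
  P(intruder | barking, ¬passing raccoon) = 0.190400 / 0.230000 ≈ 0.8278

P(intruder | barking, ¬passing raccoon) ≈ 0.8278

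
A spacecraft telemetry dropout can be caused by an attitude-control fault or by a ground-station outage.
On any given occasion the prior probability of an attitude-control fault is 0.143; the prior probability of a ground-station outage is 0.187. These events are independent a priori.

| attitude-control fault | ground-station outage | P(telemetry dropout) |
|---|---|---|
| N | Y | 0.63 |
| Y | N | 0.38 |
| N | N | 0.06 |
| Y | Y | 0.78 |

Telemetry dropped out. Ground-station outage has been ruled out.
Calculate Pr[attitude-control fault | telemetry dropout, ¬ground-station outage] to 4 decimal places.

Pr[attitude-control fault | telemetry dropout, ¬ground-station outage] ≈ 0.5138

Enumerate both values of attitude-control fault and weight by the priors:
  P(telemetry dropout | ¬ground-station outage) = 0.06×0.857 + 0.38×0.143
        = 0.051420 + 0.054340 = 0.105760
The terms with attitude-control fault present sum to 0.054340, so
  P(attitude-control fault | telemetry dropout, ¬ground-station outage) = 0.054340 / 0.105760 ≈ 0.5138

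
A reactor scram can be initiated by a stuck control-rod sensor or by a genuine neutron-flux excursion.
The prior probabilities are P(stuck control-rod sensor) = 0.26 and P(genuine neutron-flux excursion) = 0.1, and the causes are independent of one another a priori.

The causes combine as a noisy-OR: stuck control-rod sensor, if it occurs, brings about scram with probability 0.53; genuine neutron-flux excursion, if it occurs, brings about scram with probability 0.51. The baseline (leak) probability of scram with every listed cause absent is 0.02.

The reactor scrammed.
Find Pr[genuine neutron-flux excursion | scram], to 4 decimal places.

Pr[genuine neutron-flux excursion | scram] ≈ 0.2957

Under noisy-OR, P(scram | causes) = 1 − (1−0.02)·∏(1−qᵢ) over the active causes.
For the numerator, keep only genuine neutron-flux excursion=true terms: 0.038465 + 0.020132 = 0.058597
Normalizer over all consistent configurations: 0.02×0.74×0.9 + 0.5198×0.74×0.1 + 0.5394×0.26×0.9 + 0.774306×0.26×0.1 = 0.198137
P(genuine neutron-flux excursion | scram) = 0.058597/0.198137 ≈ 0.2957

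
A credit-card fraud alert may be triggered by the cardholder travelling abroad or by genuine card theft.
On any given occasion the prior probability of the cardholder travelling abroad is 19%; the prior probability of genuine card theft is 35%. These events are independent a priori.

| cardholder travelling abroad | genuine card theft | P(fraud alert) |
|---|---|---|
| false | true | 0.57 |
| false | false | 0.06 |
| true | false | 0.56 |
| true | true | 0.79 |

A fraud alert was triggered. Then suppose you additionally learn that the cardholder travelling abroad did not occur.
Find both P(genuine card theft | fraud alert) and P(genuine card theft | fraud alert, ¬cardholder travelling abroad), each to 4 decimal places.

Numerator (weight on configurations with genuine card theft): 0.161595 + 0.052535 = 0.214130
The normalizing constant is 0.06*0.81*0.65 + 0.57*0.81*0.35 + 0.56*0.19*0.65 + 0.79*0.19*0.35 = 0.314880
Posterior = 0.214130 / 0.314880 ≈ 0.6800

Now also conditioning on cardholder travelling abroad≠true:
P(fraud alert | ¬cardholder travelling abroad) = 0.06*0.65 + 0.57*0.35 = 0.039000 + 0.199500 = 0.238500
The genuine card theft-present share is 0.57*0.35 = 0.199500.
P(genuine card theft | fraud alert, ¬cardholder travelling abroad) = 0.199500 / 0.238500 ≈ 0.8365
With cardholder travelling abroad excluded, genuine card theft must carry more of the explanatory weight for the fraud alert.

P(genuine card theft | fraud alert) ≈ 0.6800; P(genuine card theft | fraud alert, ¬cardholder travelling abroad) ≈ 0.8365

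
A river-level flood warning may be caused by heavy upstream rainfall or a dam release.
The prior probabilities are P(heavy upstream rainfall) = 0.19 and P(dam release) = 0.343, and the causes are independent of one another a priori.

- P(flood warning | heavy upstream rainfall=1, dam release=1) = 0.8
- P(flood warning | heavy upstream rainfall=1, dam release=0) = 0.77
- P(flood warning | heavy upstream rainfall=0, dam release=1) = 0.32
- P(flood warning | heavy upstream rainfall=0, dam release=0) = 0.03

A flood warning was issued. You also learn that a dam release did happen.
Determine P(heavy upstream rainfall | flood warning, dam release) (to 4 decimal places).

P(heavy upstream rainfall | flood warning, dam release) ≈ 0.3696

Enumerate both values of heavy upstream rainfall and weight by the priors:
  P(flood warning | dam release) = 0.32×0.81 + 0.8×0.19
        = 0.259200 + 0.152000 = 0.411200
Keeping only the heavy upstream rainfall-present terms gives 0.152000, so
  P(heavy upstream rainfall | flood warning, dam release) = 0.152000 / 0.411200 ≈ 0.3696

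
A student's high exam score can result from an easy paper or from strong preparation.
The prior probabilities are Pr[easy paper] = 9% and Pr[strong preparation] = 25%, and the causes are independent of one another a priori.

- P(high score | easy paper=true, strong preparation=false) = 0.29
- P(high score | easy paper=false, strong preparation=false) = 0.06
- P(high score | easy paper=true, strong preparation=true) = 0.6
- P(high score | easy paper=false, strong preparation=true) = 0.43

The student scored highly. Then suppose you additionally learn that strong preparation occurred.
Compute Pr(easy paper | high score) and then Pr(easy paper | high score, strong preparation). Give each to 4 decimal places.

P(high score) = 0.06·0.91·0.75 + 0.43·0.91·0.25 + 0.29·0.09·0.75 + 0.6·0.09·0.25 = 0.040950 + 0.097825 + 0.019575 + 0.013500 = 0.171850
The easy paper-present share is 0.019575 + 0.013500 = 0.033075.
P(easy paper | high score) = 0.033075 / 0.171850 ≈ 0.1925

Now also conditioning on strong preparation=true:
P(high score | strong preparation) = 0.43·0.91 + 0.6·0.09 = 0.391300 + 0.054000 = 0.445300
The easy paper-present share is 0.6·0.09 = 0.054000.
P(easy paper | high score, strong preparation) = 0.054000 / 0.445300 ≈ 0.1213
The drop from 0.1925 to 0.1213 is the explaining-away (discounting) effect.

Pr(easy paper | high score) ≈ 0.1925; Pr(easy paper | high score, strong preparation) ≈ 0.1213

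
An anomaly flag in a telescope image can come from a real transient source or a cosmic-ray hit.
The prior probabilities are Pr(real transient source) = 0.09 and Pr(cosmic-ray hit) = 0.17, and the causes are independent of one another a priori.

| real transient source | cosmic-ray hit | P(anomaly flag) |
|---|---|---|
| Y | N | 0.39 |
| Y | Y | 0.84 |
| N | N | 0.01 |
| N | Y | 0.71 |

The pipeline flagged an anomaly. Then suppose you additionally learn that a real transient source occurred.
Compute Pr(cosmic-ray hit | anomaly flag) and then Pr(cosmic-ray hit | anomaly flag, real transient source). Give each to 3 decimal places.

Pr(cosmic-ray hit | anomaly flag) ≈ 0.770; Pr(cosmic-ray hit | anomaly flag, real transient source) ≈ 0.306

Weight on cosmic-ray hit=true, given the evidence: 0.109837 + 0.012852 = 0.122689
Denominator P(anomaly flag): 0.01*0.91*0.83 + 0.71*0.91*0.17 + 0.39*0.09*0.83 + 0.84*0.09*0.17 = 0.159375
P(cosmic-ray hit | anomaly flag) = 0.122689/0.159375 ≈ 0.770

With the extra evidence:
By total probability over both values of cosmic-ray hit:
  P(anomaly flag | real transient source) = 0.39×0.83 + 0.84×0.17
        = 0.323700 + 0.142800 = 0.466500
The terms with cosmic-ray hit present sum to 0.142800, so
  P(cosmic-ray hit | anomaly flag, real transient source) = 0.142800 / 0.466500 ≈ 0.306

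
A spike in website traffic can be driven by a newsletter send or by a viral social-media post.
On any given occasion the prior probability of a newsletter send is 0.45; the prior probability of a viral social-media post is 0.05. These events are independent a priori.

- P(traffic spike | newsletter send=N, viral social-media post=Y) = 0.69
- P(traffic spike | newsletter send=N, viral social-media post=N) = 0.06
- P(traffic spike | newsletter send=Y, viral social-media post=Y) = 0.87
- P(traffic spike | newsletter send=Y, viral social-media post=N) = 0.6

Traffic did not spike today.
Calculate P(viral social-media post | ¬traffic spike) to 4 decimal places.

Enumerate the 4 (newsletter send, viral social-media post) configurations and weight by the priors:
  P(¬traffic spike) = 0.94×0.55×0.95 + 0.31×0.55×0.05 + 0.4×0.45×0.95 + 0.13×0.45×0.05
        = 0.491150 + 0.008525 + 0.171000 + 0.002925 = 0.673600
Keeping only the viral social-media post-present terms gives 0.011450, so
  P(viral social-media post | ¬traffic spike) = 0.011450 / 0.673600 ≈ 0.0170

P(viral social-media post | ¬traffic spike) ≈ 0.0170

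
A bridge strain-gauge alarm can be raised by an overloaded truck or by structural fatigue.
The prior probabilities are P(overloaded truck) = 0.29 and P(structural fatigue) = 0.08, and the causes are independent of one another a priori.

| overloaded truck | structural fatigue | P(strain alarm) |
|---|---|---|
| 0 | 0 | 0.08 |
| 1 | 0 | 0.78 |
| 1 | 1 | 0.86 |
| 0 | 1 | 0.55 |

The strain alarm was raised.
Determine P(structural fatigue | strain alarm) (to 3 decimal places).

Weight on structural fatigue=true, given the evidence: 0.031240 + 0.019952 = 0.051192
Denominator P(strain alarm): 0.08·0.71·0.92 + 0.55·0.71·0.08 + 0.78·0.29·0.92 + 0.86·0.29·0.08 = 0.311552
P(structural fatigue | strain alarm) = 0.051192/0.311552 ≈ 0.164

P(structural fatigue | strain alarm) ≈ 0.164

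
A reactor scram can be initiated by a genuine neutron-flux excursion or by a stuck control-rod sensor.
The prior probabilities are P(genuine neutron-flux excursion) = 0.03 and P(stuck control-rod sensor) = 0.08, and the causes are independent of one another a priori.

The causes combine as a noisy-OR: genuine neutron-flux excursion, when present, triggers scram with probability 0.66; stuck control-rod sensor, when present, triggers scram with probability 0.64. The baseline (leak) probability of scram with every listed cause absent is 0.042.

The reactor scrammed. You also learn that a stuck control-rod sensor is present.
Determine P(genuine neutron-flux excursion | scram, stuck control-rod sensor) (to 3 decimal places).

Under noisy-OR, P(scram | causes) = 1 − (1−0.042)·∏(1−qᵢ) over the active causes.
Sum P(scram|·) weighted by the priors over both values of genuine neutron-flux excursion:
  P(scram | stuck control-rod sensor) = 0.65512×0.97 + 0.882741×0.03
        = 0.635466 + 0.026482 = 0.661948
The terms with genuine neutron-flux excursion present sum to 0.026482, so
  P(genuine neutron-flux excursion | scram, stuck control-rod sensor) = 0.026482 / 0.661948 ≈ 0.040

P(genuine neutron-flux excursion | scram, stuck control-rod sensor) ≈ 0.040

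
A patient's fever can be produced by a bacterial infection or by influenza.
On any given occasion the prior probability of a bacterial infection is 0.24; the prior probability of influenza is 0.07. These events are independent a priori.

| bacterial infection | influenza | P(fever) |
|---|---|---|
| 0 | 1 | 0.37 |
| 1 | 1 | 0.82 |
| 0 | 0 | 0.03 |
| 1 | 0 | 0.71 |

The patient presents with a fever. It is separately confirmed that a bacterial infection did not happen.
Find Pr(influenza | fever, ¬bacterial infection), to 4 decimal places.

Pr(influenza | fever, ¬bacterial infection) ≈ 0.4814

P(fever | ¬bacterial infection) = 0.03×0.93 + 0.37×0.07 = 0.027900 + 0.025900 = 0.053800
The influenza-present share is 0.37×0.07 = 0.025900.
So P(influenza | fever, ¬bacterial infection) = 0.025900/0.053800 ≈ 0.4814.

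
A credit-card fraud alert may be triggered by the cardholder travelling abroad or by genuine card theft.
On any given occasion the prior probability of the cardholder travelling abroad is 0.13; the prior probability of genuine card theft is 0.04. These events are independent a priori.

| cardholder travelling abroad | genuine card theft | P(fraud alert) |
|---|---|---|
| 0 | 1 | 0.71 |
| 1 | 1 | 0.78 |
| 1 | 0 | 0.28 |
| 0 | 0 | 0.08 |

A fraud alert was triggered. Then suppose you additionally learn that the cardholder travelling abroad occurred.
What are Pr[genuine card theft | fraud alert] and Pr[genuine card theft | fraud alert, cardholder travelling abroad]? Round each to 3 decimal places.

Weight on genuine card theft=true, given the evidence: 0.024708 + 0.004056 = 0.028764
The normalizing constant is 0.08×0.87×0.96 + 0.71×0.87×0.04 + 0.28×0.13×0.96 + 0.78×0.13×0.04 = 0.130524
Posterior = 0.028764 / 0.130524 ≈ 0.220

With the extra evidence:
For the numerator, keep only genuine card theft=true terms: 0.78×0.04 = 0.031200
Denominator P(fraud alert | cardholder travelling abroad): 0.28×0.96 + 0.78×0.04 = 0.300000
Posterior = 0.031200 / 0.300000 ≈ 0.104
— cardholder travelling abroad explains away the evidence for genuine card theft.

Pr[genuine card theft | fraud alert] ≈ 0.220; Pr[genuine card theft | fraud alert, cardholder travelling abroad] ≈ 0.104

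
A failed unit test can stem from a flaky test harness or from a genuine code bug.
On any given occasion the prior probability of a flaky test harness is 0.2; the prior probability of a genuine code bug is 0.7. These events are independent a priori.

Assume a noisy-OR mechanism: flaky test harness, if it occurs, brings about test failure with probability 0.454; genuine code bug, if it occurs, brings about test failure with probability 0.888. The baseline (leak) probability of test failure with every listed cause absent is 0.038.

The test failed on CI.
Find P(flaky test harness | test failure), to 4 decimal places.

Under noisy-OR, P(test failure | causes) = 1 − (1−0.038)·∏(1−qᵢ) over the active causes.
Sum P(test failure|·) weighted by the priors over the 4 (flaky test harness, genuine code bug) configurations:
  P(test failure) = 0.038×0.8×0.3 + 0.892256×0.8×0.7 + 0.474748×0.2×0.3 + 0.941172×0.2×0.7
        = 0.009120 + 0.499663 + 0.028485 + 0.131764 = 0.669032
Configurations with flaky test harness contribute 0.160249, so
  P(flaky test harness | test failure) = 0.160249 / 0.669032 ≈ 0.2395

P(flaky test harness | test failure) ≈ 0.2395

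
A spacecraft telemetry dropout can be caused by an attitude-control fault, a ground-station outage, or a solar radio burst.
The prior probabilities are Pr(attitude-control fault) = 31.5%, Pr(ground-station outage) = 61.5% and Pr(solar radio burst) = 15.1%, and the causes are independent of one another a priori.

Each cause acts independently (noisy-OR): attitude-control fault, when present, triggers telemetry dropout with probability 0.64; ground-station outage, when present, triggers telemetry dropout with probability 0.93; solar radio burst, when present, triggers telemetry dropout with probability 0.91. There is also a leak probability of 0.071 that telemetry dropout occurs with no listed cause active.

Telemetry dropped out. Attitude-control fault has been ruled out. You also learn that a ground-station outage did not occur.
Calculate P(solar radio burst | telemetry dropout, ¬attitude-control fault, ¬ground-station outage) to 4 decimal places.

Under noisy-OR, P(telemetry dropout | causes) = 1 − (1−0.071)·∏(1−qᵢ) over the active causes.
Sum P(telemetry dropout|·) weighted by the priors over both values of solar radio burst:
  P(telemetry dropout | ¬attitude-control fault, ¬ground-station outage) = 0.071·0.849 + 0.91639·0.151
        = 0.060279 + 0.138375 = 0.198654
Configurations with solar radio burst contribute 0.138375, so
  P(solar radio burst | telemetry dropout, ¬attitude-control fault, ¬ground-station outage) = 0.138375 / 0.198654 ≈ 0.6966

P(solar radio burst | telemetry dropout, ¬attitude-control fault, ¬ground-station outage) ≈ 0.6966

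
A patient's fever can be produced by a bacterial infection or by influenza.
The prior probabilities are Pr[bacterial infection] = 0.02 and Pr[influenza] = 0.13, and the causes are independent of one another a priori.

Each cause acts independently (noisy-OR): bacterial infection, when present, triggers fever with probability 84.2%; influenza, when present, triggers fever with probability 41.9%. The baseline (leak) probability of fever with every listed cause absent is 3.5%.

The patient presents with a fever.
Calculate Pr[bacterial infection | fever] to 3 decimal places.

Under noisy-OR, P(fever | causes) = 1 − (1−0.035)·∏(1−qᵢ) over the active causes.
P(fever) = 0.035×0.98×0.87 + 0.439335×0.98×0.13 + 0.84753×0.02×0.87 + 0.911415×0.02×0.13 = 0.029841 + 0.055971 + 0.014747 + 0.002370 = 0.102929
Of this, 0.017117 comes from 0.014747 + 0.002370 (the bacterial infection=true cases).
Hence the posterior is 0.017117/0.102929 ≈ 0.166.

Pr[bacterial infection | fever] ≈ 0.166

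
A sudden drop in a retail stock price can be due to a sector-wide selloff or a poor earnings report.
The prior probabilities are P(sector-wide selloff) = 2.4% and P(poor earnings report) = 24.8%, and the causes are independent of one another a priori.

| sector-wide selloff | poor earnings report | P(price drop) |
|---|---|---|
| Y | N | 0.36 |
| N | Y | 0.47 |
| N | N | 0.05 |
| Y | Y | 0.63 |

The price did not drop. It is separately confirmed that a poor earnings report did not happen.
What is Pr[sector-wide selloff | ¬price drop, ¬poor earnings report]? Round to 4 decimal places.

Enumerate both values of sector-wide selloff and weight by the priors:
  P(¬price drop | ¬poor earnings report) = 0.95*0.976 + 0.64*0.024
        = 0.927200 + 0.015360 = 0.942560
The terms with sector-wide selloff present sum to 0.015360, so
  P(sector-wide selloff | ¬price drop, ¬poor earnings report) = 0.015360 / 0.942560 ≈ 0.0163

Pr[sector-wide selloff | ¬price drop, ¬poor earnings report] ≈ 0.0163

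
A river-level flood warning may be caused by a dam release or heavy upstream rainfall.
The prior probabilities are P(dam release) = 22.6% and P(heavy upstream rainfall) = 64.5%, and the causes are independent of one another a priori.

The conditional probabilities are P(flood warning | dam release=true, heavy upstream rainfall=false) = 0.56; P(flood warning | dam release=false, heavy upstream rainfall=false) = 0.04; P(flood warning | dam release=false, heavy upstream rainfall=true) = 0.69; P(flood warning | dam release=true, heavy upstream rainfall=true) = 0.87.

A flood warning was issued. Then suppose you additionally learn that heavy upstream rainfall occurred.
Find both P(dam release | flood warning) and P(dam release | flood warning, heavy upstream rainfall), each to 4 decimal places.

P(flood warning) = 0.04*0.774*0.355 + 0.69*0.774*0.645 + 0.56*0.226*0.355 + 0.87*0.226*0.645 = 0.010991 + 0.344469 + 0.044929 + 0.126820 = 0.527209
Restricting to configurations with dam release present: 0.044929 + 0.126820 = 0.171749.
So P(dam release | flood warning) = 0.171749/0.527209 ≈ 0.3258.

With the extra evidence:
For the numerator, keep only dam release=true terms: 0.87*0.226 = 0.196620
Denominator P(flood warning | heavy upstream rainfall): 0.69*0.774 + 0.87*0.226 = 0.730680
P(dam release | flood warning, heavy upstream rainfall) = 0.196620/0.730680 ≈ 0.2691
This is intercausal reasoning (explaining away): once heavy upstream rainfall accounts for the flood warning, dam release becomes less likely.

P(dam release | flood warning) ≈ 0.3258; P(dam release | flood warning, heavy upstream rainfall) ≈ 0.2691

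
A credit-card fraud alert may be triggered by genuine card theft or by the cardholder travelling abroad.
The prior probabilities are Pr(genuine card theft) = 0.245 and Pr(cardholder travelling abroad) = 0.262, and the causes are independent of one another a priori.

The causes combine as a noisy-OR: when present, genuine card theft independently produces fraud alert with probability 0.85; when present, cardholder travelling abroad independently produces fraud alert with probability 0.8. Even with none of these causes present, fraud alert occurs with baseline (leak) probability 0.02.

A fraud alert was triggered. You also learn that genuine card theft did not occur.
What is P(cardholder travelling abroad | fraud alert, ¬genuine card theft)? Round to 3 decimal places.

Under noisy-OR, P(fraud alert | causes) = 1 − (1−0.02)·∏(1−qᵢ) over the active causes.
P(fraud alert | ¬genuine card theft) = 0.02*0.738 + 0.804*0.262 = 0.014760 + 0.210648 = 0.225408
Restricting to configurations with cardholder travelling abroad present: 0.804*0.262 = 0.210648.
So P(cardholder travelling abroad | fraud alert, ¬genuine card theft) = 0.210648/0.225408 ≈ 0.935.

P(cardholder travelling abroad | fraud alert, ¬genuine card theft) ≈ 0.935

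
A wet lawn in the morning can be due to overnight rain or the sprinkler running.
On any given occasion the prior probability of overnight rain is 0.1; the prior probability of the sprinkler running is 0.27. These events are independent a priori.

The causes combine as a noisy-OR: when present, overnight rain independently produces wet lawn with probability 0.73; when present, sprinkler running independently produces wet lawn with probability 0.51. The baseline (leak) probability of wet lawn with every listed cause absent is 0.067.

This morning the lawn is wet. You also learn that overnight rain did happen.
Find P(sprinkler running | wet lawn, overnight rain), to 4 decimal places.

Under noisy-OR, P(wet lawn | causes) = 1 − (1−0.067)·∏(1−qᵢ) over the active causes.
By total probability over both values of sprinkler running:
  P(wet lawn | overnight rain) = 0.74809·0.73 + 0.876564·0.27
        = 0.546106 + 0.236672 = 0.782778
The terms with sprinkler running present sum to 0.236672, so
  P(sprinkler running | wet lawn, overnight rain) = 0.236672 / 0.782778 ≈ 0.3023

P(sprinkler running | wet lawn, overnight rain) ≈ 0.3023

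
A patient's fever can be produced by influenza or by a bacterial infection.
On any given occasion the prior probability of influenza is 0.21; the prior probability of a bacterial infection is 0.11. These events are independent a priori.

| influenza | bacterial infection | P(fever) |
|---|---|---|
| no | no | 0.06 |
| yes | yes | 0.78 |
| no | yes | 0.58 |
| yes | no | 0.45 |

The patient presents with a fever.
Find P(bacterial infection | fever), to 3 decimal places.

P(bacterial infection | fever) ≈ 0.351

By total probability over the 4 (influenza, bacterial infection) configurations:
  P(fever) = 0.06*0.79*0.89 + 0.58*0.79*0.11 + 0.45*0.21*0.89 + 0.78*0.21*0.11
        = 0.042186 + 0.050402 + 0.084105 + 0.018018 = 0.194711
Configurations with bacterial infection contribute 0.068420, so
  P(bacterial infection | fever) = 0.068420 / 0.194711 ≈ 0.351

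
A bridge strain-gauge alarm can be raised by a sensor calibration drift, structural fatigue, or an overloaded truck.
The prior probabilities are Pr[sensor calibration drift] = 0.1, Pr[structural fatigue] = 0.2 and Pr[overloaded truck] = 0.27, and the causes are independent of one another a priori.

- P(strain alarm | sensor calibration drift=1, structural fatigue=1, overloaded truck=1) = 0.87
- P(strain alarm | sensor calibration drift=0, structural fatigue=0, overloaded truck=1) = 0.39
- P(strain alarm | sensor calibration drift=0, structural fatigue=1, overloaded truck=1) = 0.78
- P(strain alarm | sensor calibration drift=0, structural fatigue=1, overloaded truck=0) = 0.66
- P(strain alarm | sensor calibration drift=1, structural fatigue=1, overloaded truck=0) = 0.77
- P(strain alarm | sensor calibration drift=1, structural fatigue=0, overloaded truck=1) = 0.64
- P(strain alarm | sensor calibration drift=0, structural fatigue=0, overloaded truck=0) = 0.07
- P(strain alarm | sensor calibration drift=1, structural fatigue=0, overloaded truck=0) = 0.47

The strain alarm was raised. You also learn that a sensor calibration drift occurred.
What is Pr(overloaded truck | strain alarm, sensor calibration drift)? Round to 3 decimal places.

For the numerator, keep only overloaded truck=true terms: 0.138240 + 0.046980 = 0.185220
Normalizer over all consistent configurations: 0.47·0.8·0.73 + 0.64·0.8·0.27 + 0.77·0.2·0.73 + 0.87·0.2·0.27 = 0.572120
P(overloaded truck | strain alarm, sensor calibration drift) = 0.185220/0.572120 ≈ 0.324

Pr(overloaded truck | strain alarm, sensor calibration drift) ≈ 0.324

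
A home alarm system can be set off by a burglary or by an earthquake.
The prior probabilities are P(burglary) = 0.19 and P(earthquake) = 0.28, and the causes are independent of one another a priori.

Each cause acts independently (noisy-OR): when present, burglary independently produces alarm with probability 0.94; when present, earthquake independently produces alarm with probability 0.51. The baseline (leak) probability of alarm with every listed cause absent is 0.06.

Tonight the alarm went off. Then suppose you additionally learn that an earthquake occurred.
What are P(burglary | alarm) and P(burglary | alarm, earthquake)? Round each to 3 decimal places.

Under noisy-OR, P(alarm | causes) = 1 − (1−0.06)·∏(1−qᵢ) over the active causes.
Numerator (weight on configurations with burglary): 0.129084 + 0.051730 = 0.180814
The normalizing constant is 0.06·0.81·0.72 + 0.5394·0.81·0.28 + 0.9436·0.19·0.72 + 0.972364·0.19·0.28 = 0.338142
P(burglary | alarm) = 0.180814/0.338142 ≈ 0.535

With the extra evidence:
By total probability over both values of burglary:
  P(alarm | earthquake) = 0.5394·0.81 + 0.972364·0.19
        = 0.436914 + 0.184749 = 0.621663
Configurations with burglary contribute 0.184749, so
  P(burglary | alarm, earthquake) = 0.184749 / 0.621663 ≈ 0.297

P(burglary | alarm) ≈ 0.535; P(burglary | alarm, earthquake) ≈ 0.297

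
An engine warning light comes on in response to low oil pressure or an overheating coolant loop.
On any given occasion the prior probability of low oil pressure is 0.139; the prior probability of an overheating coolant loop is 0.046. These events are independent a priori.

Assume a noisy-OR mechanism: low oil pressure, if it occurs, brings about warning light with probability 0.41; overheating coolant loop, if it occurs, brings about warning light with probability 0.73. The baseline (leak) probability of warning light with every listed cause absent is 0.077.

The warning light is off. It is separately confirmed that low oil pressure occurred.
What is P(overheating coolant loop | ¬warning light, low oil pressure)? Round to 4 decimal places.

P(overheating coolant loop | ¬warning light, low oil pressure) ≈ 0.0129

Under noisy-OR, P(warning light | causes) = 1 − (1−0.077)·∏(1−qᵢ) over the active causes.
Weight on overheating coolant loop=true, given the evidence: 0.147034×0.046 = 0.006764
Normalizer over all consistent configurations: 0.54457×0.954 + 0.147034×0.046 = 0.526284
Posterior = 0.006764 / 0.526284 ≈ 0.0129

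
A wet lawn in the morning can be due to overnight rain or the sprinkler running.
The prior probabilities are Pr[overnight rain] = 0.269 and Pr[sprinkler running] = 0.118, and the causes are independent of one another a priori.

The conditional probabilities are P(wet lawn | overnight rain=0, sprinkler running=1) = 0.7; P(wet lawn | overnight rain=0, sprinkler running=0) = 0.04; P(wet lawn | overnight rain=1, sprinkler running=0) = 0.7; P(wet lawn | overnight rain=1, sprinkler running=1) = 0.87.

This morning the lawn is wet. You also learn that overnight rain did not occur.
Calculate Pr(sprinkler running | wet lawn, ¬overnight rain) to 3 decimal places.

Pr(sprinkler running | wet lawn, ¬overnight rain) ≈ 0.701

Weight on sprinkler running=true, given the evidence: 0.7·0.118 = 0.082600
The normalizing constant is 0.04·0.882 + 0.7·0.118 = 0.117880
P(sprinkler running | wet lawn, ¬overnight rain) = 0.082600/0.117880 ≈ 0.701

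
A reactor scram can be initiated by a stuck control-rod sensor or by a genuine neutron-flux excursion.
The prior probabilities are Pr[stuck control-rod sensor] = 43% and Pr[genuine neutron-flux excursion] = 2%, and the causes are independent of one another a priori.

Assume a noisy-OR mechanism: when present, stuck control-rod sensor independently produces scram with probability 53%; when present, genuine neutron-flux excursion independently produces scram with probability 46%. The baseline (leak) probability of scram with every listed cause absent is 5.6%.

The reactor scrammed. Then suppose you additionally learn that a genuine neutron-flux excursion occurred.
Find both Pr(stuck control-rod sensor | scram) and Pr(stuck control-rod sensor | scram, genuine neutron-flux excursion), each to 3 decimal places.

Pr(stuck control-rod sensor | scram) ≈ 0.867; Pr(stuck control-rod sensor | scram, genuine neutron-flux excursion) ≈ 0.539

Under noisy-OR, P(scram | causes) = 1 − (1−0.056)·∏(1−qᵢ) over the active causes.
Numerator (weight on configurations with stuck control-rod sensor): 0.234433 + 0.006540 = 0.240973
Normalizer over all consistent configurations: 0.056×0.57×0.98 + 0.49024×0.57×0.02 + 0.55632×0.43×0.98 + 0.760413×0.43×0.02 = 0.277844
P(stuck control-rod sensor | scram) = 0.240973/0.277844 ≈ 0.867

With the extra evidence:
P(scram | genuine neutron-flux excursion) = 0.49024×0.57 + 0.760413×0.43 = 0.279437 + 0.326978 = 0.606415
The stuck control-rod sensor-present share is 0.760413×0.43 = 0.326978.
So P(stuck control-rod sensor | scram, genuine neutron-flux excursion) = 0.326978/0.606415 ≈ 0.539.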